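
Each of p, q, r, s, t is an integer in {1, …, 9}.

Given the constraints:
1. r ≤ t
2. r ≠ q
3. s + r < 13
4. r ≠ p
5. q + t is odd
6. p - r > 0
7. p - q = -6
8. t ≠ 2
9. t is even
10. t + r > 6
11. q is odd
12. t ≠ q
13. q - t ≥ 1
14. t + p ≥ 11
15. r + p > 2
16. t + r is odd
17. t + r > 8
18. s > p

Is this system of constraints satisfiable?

Setting (p, q, r, s, t) = (3, 9, 1, 9, 8) satisfies everything: constraint 3: s + r = 10; constraint 6: p - r = 2; constraint 7: p - q = -6, and the others follow.

Satisfiable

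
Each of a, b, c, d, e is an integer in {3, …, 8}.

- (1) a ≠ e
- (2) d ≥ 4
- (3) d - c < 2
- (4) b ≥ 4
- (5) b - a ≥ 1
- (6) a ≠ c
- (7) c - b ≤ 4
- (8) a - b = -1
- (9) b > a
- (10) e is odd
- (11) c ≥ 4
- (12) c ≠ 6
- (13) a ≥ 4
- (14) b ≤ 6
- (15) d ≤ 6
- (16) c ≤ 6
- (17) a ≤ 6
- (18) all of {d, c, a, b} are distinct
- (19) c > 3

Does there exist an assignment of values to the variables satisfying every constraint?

Constraints 2, 4, 11, 13, 14, 15, 16, and 17 confine each of d, c, a, b to the 3 values {4, …, 6}.
Constraint 18 requires all 4 of them to be distinct, but only 3 values are available — impossible by the pigeonhole principle.

Unsatisfiable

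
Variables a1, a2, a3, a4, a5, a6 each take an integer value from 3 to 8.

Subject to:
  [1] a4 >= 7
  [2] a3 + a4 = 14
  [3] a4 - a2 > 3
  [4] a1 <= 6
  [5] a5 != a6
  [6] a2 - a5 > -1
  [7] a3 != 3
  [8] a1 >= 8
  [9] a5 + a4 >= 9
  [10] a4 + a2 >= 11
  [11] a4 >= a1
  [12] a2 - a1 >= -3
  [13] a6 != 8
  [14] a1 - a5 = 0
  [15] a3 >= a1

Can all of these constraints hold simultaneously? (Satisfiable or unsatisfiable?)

From constraints 8 and 15: a3 ≥ a1 ≥ 8. From constraint 1: a4 ≥ 7. Hence a3 + a4 ≥ 15. But constraint 2 requires a3 + a4 = 14, and 14 < 15. Contradiction.

Unsatisfiable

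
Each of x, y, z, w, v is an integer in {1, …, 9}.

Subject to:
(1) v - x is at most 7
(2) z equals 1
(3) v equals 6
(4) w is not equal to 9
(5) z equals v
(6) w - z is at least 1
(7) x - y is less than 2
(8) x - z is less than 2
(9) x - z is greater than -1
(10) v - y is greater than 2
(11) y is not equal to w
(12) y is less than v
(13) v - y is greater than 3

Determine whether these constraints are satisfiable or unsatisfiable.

Constraint 2 fixes z = 1 and constraint 3 fixes v = 6, but constraint 5 requires z = v. Since 1 ≠ 6, contradiction.

Unsatisfiable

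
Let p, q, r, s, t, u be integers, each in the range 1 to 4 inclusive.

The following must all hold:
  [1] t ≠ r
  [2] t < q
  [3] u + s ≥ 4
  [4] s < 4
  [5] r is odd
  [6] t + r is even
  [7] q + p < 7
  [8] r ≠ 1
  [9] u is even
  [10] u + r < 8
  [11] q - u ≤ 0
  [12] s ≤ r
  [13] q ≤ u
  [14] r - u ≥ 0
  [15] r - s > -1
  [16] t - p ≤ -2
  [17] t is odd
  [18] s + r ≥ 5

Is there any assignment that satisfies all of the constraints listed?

Satisfiable

The assignment p = 3, q = 2, r = 3, s = 2, t = 1, u = 2 works:
  constraint 3 holds since u + s = 4.
  constraint 7 holds since q + p = 5.
  constraint 10 holds since u + r = 5.
The rest check out directly.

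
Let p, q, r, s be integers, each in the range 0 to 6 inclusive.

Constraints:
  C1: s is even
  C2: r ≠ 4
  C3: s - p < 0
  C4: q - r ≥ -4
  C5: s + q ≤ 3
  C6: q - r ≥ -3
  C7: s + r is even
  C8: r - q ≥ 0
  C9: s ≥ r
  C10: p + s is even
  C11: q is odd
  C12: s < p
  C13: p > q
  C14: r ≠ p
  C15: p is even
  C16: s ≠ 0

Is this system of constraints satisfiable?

Satisfiable

One satisfying assignment is p = 4, q = 1, r = 2, s = 2.
For the less obvious constraints — constraint 3: s - p = -2; constraint 4: q - r = -1; constraint 5: s + q = 3 — and the others hold by inspection.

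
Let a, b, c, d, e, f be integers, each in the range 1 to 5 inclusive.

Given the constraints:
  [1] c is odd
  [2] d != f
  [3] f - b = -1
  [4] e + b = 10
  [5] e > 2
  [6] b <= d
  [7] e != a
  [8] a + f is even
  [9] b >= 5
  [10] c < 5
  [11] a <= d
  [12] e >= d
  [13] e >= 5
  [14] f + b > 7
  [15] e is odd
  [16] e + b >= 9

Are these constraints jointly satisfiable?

Satisfiable

Try a = 2, b = 5, c = 1, d = 5, e = 5, f = 4.
Check constraint 3: f - b = -1; constraint 4: e + b = 10; constraint 14: f + b = 9. The remaining constraints are straightforward to verify.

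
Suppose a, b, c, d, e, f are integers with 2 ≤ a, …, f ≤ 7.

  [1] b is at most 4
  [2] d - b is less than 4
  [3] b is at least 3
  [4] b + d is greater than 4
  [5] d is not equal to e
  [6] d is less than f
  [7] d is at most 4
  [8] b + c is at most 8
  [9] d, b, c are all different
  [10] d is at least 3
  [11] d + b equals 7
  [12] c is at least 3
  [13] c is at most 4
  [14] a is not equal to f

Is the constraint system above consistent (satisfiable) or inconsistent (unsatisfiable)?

Unsatisfiable

Constraints 1, 3, 7, 10, 12, and 13 confine each of d, b, c to the 2 values {3, 4}.
Constraint 9 requires all 3 of them to be distinct, but only 2 values are available — impossible by the pigeonhole principle.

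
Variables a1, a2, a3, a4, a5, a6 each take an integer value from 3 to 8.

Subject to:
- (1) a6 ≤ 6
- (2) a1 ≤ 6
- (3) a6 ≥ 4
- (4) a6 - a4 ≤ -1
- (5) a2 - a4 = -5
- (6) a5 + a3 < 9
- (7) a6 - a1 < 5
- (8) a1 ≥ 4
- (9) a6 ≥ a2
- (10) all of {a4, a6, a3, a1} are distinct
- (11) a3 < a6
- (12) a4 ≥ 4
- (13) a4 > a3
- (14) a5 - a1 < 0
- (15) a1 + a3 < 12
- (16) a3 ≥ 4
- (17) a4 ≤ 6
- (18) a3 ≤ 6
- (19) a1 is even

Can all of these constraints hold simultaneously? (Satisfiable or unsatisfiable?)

Constraints 1, 2, 3, 8, 12, 16, 17, and 18 confine each of a4, a6, a3, a1 to the 3 values {4, …, 6}.
Constraint 10 requires all 4 of them to be distinct, but only 3 values are available — impossible by the pigeonhole principle.

Unsatisfiable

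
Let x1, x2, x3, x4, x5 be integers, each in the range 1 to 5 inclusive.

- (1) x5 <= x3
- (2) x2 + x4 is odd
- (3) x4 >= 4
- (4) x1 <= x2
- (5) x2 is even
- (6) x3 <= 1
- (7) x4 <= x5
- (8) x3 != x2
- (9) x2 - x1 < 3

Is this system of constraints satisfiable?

Unsatisfiable

From constraints 3 and 7: x5 ≥ x4 and x4 ≥ 4, so x5 ≥ 4. From constraints 1 and 6: x5 ≤ x3 and x3 ≤ 1, so x5 ≤ 1. But 1 < 4, so no value of x5 works.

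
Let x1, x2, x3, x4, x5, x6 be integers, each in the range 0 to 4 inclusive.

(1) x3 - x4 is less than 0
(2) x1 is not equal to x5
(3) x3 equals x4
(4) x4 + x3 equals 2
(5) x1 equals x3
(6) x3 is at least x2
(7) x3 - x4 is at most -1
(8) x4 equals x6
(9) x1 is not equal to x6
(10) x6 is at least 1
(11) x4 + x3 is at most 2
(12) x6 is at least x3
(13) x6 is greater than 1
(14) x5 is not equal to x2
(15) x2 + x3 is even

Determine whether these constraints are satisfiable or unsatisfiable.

Unsatisfiable

From constraints 3, 5, and 8, x1 = x3 = x4 = x6, so x1 = x6. But constraint 9 says x1 ≠ x6. Contradiction.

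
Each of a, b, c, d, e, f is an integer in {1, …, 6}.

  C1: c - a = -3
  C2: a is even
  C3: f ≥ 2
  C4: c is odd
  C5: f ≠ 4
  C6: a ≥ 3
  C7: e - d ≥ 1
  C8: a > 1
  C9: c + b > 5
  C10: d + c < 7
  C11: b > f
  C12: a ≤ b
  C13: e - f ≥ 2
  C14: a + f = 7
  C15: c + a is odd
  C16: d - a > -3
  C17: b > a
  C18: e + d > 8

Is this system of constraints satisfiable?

One satisfying assignment is a = 4, b = 6, c = 1, d = 3, e = 6, f = 3.
For the less obvious constraints — constraint 1: c - a = -3; constraint 7: e - d = 3 — and the others hold by inspection.

Satisfiable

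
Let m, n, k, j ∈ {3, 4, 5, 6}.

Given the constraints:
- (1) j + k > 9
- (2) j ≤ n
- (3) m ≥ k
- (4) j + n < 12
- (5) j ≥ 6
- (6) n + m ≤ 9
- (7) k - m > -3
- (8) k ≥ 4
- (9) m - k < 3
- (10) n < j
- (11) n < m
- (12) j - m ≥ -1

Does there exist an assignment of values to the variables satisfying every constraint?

From constraints 2 and 5: n ≥ j ≥ 6. From constraints 3 and 8: m ≥ k ≥ 4. Hence n + m ≥ 10. But constraint 6 requires n + m ≤ 9, and 9 < 10. Contradiction.

Unsatisfiable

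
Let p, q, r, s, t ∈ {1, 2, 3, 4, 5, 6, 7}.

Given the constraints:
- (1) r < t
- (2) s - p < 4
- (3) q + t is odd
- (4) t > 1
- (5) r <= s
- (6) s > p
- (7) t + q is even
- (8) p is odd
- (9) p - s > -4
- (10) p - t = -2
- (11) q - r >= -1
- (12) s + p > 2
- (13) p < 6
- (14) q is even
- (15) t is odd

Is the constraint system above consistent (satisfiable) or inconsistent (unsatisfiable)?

Unsatisfiable

Constraint 15 makes t odd and constraint 14 makes q even, so t + q must be odd. Constraint 7 says t + q is even — contradiction.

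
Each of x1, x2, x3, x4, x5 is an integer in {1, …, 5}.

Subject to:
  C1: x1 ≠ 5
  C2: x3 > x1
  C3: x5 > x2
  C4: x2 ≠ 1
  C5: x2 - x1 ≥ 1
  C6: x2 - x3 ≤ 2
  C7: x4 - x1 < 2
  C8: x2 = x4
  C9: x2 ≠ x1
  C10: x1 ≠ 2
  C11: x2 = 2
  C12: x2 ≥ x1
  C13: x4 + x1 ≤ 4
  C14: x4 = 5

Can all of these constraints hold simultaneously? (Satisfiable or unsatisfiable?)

Constraint 11 fixes x2 = 2 and constraint 14 fixes x4 = 5, but constraint 8 requires x2 = x4. Since 2 ≠ 5, contradiction.

Unsatisfiable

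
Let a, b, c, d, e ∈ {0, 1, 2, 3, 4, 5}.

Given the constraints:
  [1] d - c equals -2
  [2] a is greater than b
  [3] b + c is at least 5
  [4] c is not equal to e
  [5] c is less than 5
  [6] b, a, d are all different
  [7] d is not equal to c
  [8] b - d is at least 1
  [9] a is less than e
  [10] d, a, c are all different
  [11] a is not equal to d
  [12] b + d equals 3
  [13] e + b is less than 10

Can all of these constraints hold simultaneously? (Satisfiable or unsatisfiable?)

Satisfiable

Try a = 4, b = 3, c = 2, d = 0, e = 5.
Check constraint 1: d - c = -2; constraint 3: b + c = 5; constraint 8: b - d = 3. The remaining constraints are straightforward to verify.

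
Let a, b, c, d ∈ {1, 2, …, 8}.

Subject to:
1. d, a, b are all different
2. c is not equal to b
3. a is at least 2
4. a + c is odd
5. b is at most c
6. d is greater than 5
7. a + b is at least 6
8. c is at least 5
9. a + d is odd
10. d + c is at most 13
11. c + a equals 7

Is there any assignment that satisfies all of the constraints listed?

The assignment a = 2, b = 4, c = 5, d = 7 works:
  constraint 7 holds since a + b = 6.
  constraint 10 holds since d + c = 12.
The rest check out directly.

Satisfiable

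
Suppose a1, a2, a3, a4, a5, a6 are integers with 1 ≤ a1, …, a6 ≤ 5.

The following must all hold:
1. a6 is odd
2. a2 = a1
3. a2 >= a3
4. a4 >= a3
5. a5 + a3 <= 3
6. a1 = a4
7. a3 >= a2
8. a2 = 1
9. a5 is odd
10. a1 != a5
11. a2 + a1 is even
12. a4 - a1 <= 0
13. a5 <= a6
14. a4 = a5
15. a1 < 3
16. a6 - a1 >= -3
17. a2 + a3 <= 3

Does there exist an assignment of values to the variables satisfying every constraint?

Unsatisfiable

From constraints 6 and 14, a1 = a4 = a5, so a1 = a5. But constraint 10 says a1 ≠ a5. Contradiction.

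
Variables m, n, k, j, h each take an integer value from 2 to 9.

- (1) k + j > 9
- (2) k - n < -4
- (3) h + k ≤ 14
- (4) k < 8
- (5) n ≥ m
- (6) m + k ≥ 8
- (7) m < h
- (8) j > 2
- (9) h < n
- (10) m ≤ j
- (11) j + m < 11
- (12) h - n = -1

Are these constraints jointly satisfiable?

One satisfying assignment is m = 4, n = 9, k = 4, j = 6, h = 8.
For the less obvious constraints — constraint 1: k + j = 10; constraint 2: k - n = -5 — and the others hold by inspection.

Satisfiable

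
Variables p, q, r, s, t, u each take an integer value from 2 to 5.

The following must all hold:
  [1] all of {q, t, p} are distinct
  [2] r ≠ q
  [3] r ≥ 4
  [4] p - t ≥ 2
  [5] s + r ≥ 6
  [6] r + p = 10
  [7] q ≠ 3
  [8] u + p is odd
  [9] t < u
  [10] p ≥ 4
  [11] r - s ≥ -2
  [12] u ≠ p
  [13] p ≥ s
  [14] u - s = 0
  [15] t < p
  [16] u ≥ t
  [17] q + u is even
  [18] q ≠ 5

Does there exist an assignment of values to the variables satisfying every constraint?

Satisfiable

One satisfying assignment is p = 5, q = 4, r = 5, s = 4, t = 3, u = 4.
For the less obvious constraints — constraint 4: p - t = 2; constraint 5: s + r = 9; constraint 6: r + p = 10 — and the others hold by inspection.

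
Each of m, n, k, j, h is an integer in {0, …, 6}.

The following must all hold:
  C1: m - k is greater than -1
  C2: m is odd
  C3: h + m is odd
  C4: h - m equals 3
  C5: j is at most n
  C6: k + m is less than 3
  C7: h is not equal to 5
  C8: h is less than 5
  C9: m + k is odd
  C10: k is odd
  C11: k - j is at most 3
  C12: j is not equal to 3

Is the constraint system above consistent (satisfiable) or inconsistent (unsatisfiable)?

Unsatisfiable

Constraint 2 makes m odd and constraint 10 makes k odd, so m + k must be even. Constraint 9 says m + k is odd — contradiction.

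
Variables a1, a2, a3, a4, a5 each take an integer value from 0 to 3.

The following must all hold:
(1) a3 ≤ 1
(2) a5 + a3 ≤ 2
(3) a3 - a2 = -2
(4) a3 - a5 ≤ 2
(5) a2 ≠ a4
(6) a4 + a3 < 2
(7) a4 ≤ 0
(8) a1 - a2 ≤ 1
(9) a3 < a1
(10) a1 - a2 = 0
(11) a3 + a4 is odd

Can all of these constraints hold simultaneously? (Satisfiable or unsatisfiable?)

Satisfiable

Take a1 = 3, a2 = 3, a3 = 1, a4 = 0, a5 = 1. Then constraint 2: a5 + a3 = 2; constraint 3: a3 - a2 = -2; constraint 4: a3 - a5 = 0, and every other listed constraint is also met.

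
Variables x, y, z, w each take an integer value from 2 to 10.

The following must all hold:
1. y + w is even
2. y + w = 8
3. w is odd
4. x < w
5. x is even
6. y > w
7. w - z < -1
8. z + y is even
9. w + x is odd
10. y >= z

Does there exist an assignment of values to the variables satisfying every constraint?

Try x = 2, y = 5, z = 5, w = 3.
Check constraint 2: y + w = 8; constraint 7: w - z = -2. The remaining constraints are straightforward to verify.

Satisfiable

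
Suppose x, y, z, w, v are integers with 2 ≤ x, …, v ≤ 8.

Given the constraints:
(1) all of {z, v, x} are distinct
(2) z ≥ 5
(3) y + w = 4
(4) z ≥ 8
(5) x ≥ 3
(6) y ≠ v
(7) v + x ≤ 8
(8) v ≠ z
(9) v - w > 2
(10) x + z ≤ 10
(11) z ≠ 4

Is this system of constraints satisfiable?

Unsatisfiable

From constraint 5: x ≥ 3. From constraint 4: z ≥ 8. Hence x + z ≥ 11. But constraint 10 requires x + z ≤ 10, and 10 < 11. Contradiction.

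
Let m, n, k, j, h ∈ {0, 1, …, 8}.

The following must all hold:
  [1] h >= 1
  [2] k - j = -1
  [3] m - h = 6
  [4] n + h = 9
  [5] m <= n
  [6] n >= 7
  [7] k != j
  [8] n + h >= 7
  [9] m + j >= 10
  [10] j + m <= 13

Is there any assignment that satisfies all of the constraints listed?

Setting (m, n, k, j, h) = (7, 8, 3, 4, 1) satisfies everything: constraint 2: k - j = -1; constraint 3: m - h = 6; constraint 4: n + h = 9, and the others follow.

Satisfiable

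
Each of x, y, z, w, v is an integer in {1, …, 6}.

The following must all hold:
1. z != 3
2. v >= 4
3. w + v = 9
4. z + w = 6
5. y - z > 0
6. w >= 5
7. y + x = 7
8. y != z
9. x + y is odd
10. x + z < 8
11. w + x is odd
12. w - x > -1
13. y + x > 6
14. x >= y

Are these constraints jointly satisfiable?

Setting (x, y, z, w, v) = (4, 3, 1, 5, 4) satisfies everything: constraint 3: w + v = 9; constraint 4: z + w = 6; constraint 5: y - z = 2, and the others follow.

Satisfiable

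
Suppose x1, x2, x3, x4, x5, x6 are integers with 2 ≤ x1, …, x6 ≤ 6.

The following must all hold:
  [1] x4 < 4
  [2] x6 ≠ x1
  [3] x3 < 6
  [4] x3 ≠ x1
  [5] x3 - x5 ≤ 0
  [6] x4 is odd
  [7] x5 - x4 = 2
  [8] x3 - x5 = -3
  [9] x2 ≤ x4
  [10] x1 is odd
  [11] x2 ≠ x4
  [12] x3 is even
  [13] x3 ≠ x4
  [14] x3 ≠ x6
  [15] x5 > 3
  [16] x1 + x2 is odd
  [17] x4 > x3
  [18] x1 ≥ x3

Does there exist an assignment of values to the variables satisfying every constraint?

Try x1 = 3, x2 = 2, x3 = 2, x4 = 3, x5 = 5, x6 = 4.
Check constraint 5: x3 - x5 = -3; constraint 7: x5 - x4 = 2; constraint 8: x3 - x5 = -3. The remaining constraints are straightforward to verify.

Satisfiable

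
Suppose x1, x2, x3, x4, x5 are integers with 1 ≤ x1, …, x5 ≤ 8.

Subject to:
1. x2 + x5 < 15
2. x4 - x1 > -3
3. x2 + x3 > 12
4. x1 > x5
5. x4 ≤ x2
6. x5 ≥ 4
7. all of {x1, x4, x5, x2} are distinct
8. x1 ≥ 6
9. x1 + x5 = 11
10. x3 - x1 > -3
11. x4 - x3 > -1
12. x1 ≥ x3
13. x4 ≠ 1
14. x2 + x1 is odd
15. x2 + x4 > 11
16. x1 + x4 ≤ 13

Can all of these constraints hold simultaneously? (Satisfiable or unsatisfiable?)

Satisfiable

One satisfying assignment is x1 = 7, x2 = 8, x3 = 6, x4 = 6, x5 = 4.
For the less obvious constraints — constraint 1: x2 + x5 = 12; constraint 2: x4 - x1 = -1 — and the others hold by inspection.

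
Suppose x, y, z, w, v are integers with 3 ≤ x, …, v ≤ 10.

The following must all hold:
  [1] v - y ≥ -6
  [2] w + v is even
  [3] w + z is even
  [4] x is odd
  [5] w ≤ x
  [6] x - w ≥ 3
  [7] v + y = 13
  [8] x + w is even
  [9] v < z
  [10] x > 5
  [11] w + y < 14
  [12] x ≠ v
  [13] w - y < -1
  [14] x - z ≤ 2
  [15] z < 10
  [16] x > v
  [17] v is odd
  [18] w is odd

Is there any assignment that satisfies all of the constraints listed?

Setting (x, y, z, w, v) = (9, 8, 9, 5, 5) satisfies everything: constraint 1: v - y = -3; constraint 6: x - w = 4, and the others follow.

Satisfiable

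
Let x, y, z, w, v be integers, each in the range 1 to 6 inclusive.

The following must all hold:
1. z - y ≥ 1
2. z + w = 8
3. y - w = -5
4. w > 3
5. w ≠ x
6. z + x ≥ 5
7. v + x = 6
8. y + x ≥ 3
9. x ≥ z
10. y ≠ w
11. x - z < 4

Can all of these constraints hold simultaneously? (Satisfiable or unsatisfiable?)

The assignment x = 5, y = 1, z = 2, w = 6, v = 1 works:
  constraint 1 holds since z - y = 1.
  constraint 2 holds since z + w = 8.
The rest check out directly.

Satisfiable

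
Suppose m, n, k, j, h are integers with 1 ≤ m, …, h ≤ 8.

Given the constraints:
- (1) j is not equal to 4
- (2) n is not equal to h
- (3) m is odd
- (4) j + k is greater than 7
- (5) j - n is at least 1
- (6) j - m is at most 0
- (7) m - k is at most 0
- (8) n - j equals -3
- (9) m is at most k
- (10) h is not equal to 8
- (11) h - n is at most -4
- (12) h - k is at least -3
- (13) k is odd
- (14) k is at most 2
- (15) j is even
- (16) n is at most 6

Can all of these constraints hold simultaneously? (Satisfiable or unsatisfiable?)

Unsatisfiable

Constraints 5, 6, 7, 11, and 12 give h − k ≥ -3, k − m ≥ 0, m − j ≥ 0, j − n ≥ 1, n − h ≥ 4.
Adding all 5 inequalities: the left sides telescope to 0, and the right sides sum to (-3) + 0 + 0 + 1 + 4 = 2. So 0 ≥ 2, which is false.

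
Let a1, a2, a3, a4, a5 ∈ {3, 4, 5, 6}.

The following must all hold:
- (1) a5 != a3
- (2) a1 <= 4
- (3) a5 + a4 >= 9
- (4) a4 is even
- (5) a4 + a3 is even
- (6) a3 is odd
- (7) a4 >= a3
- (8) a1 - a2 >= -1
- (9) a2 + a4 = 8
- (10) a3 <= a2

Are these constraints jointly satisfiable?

Unsatisfiable

Constraint 4 makes a4 even and constraint 6 makes a3 odd, so a4 + a3 must be odd. Constraint 5 says a4 + a3 is even — contradiction.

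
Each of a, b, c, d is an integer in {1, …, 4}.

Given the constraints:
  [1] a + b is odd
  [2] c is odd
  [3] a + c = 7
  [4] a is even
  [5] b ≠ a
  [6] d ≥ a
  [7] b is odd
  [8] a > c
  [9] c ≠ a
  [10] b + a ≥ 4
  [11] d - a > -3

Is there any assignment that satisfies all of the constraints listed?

Satisfiable

Try a = 4, b = 1, c = 3, d = 4.
Check constraint 3: a + c = 7; constraint 10: b + a = 5; constraint 11: d - a = 0. The remaining constraints are straightforward to verify.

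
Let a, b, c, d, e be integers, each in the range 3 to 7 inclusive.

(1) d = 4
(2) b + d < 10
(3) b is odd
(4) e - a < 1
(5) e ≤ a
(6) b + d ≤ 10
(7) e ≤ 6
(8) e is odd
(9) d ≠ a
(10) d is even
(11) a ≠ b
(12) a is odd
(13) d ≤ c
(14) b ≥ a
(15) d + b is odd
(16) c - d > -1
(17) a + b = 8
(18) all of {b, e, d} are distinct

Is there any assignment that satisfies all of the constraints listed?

Satisfiable

Take a = 3, b = 5, c = 4, d = 4, e = 3. Then constraint 2: b + d = 9; constraint 4: e - a = 0, and every other listed constraint is also met.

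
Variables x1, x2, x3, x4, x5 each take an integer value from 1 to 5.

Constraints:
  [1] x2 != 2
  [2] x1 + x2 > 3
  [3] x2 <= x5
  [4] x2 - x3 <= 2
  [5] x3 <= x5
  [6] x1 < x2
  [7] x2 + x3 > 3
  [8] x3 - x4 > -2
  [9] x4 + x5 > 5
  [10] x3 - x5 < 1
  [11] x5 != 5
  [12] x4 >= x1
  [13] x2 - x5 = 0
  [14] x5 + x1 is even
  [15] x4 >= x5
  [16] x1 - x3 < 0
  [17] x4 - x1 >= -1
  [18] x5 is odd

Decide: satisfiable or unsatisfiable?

Satisfiable

Try x1 = 1, x2 = 3, x3 = 3, x4 = 3, x5 = 3.
Check constraint 2: x1 + x2 = 4; constraint 4: x2 - x3 = 0; constraint 7: x2 + x3 = 6. The remaining constraints are straightforward to verify.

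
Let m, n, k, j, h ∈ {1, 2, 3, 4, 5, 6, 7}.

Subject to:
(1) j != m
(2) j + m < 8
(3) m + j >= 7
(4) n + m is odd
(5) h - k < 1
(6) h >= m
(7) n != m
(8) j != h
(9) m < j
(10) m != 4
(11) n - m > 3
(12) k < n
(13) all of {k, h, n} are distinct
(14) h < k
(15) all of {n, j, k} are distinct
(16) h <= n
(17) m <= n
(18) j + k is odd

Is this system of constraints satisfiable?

Satisfiable

Try m = 2, n = 7, k = 4, j = 5, h = 2.
Check constraint 2: j + m = 7; constraint 3: m + j = 7. The remaining constraints are straightforward to verify.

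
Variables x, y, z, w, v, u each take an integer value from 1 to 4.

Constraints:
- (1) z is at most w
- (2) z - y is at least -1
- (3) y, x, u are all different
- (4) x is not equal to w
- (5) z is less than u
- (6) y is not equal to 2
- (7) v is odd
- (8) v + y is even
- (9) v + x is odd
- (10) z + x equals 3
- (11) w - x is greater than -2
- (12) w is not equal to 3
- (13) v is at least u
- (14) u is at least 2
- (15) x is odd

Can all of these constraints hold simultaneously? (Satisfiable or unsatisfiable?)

Constraint 7 makes v odd and constraint 15 makes x odd, so v + x must be even. Constraint 9 says v + x is odd — contradiction.

Unsatisfiable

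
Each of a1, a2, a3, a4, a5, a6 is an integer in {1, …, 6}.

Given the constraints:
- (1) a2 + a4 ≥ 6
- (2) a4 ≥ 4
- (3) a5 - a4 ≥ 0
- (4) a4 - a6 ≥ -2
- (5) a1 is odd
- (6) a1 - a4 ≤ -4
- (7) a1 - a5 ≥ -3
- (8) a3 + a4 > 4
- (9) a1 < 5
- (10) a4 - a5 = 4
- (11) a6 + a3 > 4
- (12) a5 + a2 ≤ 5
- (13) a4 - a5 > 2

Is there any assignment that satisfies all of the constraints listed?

Constraints 3, 6, and 7 give a1 − a5 ≥ -3, a5 − a4 ≥ 0, a4 − a1 ≥ 4.
Adding all 3 inequalities: the left sides telescope to 0, and the right sides sum to (-3) + 0 + 4 = 1. So 0 ≥ 1, which is false.

Unsatisfiable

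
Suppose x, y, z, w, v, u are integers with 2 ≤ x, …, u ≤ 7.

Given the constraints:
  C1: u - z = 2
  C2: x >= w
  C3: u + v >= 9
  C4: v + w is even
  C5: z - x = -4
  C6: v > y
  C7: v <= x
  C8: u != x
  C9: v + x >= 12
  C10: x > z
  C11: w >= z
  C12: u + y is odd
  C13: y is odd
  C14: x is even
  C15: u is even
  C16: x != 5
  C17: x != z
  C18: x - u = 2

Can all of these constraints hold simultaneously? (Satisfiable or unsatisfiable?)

Setting (x, y, z, w, v, u) = (6, 5, 2, 2, 6, 4) satisfies everything: constraint 1: u - z = 2; constraint 3: u + v = 10; constraint 5: z - x = -4, and the others follow.

Satisfiable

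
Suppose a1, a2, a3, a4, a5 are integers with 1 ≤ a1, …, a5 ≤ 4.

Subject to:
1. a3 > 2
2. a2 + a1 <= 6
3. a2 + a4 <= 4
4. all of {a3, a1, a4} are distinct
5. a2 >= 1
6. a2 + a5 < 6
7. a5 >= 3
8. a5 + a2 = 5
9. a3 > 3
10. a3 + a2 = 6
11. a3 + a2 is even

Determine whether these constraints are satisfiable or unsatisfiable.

Satisfiable

Take a1 = 1, a2 = 2, a3 = 4, a4 = 2, a5 = 3. Then constraint 2: a2 + a1 = 3; constraint 3: a2 + a4 = 4; constraint 6: a2 + a5 = 5, and every other listed constraint is also met.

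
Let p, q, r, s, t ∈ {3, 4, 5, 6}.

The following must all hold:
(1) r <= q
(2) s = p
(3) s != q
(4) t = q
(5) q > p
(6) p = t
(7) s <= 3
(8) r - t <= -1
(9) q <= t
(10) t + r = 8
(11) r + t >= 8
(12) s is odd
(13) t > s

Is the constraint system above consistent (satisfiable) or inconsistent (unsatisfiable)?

Unsatisfiable

From constraints 2, 4, and 6, s = p = t = q, so s = q. But constraint 3 says s ≠ q. Contradiction.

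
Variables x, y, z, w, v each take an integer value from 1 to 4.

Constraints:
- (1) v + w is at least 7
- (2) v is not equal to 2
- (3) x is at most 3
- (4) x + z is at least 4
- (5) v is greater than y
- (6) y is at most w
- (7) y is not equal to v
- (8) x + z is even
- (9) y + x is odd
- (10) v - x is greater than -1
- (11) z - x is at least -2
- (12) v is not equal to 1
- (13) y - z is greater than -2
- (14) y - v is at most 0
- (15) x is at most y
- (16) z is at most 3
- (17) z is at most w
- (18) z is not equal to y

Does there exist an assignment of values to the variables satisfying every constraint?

Satisfiable

One satisfying assignment is x = 2, y = 3, z = 2, w = 3, v = 4.
For the less obvious constraints — constraint 1: v + w = 7; constraint 4: x + z = 4; constraint 10: v - x = 2 — and the others hold by inspection.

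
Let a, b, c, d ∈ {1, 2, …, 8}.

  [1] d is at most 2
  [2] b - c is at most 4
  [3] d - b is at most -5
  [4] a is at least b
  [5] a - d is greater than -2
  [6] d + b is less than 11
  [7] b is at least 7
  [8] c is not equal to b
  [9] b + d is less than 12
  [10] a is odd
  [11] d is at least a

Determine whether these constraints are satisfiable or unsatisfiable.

From constraints 4 and 7: a ≥ b and b ≥ 7, so a ≥ 7. From constraints 1 and 11: a ≤ d and d ≤ 2, so a ≤ 2. But 2 < 7, so no value of a works.

Unsatisfiable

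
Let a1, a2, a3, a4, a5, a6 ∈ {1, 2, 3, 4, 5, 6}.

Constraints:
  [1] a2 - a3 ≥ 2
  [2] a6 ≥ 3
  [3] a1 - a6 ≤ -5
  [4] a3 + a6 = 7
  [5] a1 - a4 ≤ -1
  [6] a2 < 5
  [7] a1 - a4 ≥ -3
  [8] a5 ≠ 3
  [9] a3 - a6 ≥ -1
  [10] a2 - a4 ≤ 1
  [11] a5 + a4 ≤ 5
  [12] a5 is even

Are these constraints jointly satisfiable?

Unsatisfiable

Constraints 1, 3, 7, 9, and 10 give a1 − a4 ≥ -3, a4 − a2 ≥ -1, a2 − a3 ≥ 2, a3 − a6 ≥ -1, a6 − a1 ≥ 5.
Adding all 5 inequalities: the left sides telescope to 0, and the right sides sum to (-3) + (-1) + 2 + (-1) + 5 = 2. So 0 ≥ 2, which is false.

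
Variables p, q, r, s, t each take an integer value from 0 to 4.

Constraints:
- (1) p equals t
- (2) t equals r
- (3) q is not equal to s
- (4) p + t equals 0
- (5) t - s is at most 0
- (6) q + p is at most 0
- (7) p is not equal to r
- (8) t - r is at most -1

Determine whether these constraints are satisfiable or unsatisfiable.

From constraints 1 and 2, p = t = r, so p = r. But constraint 7 says p ≠ r. Contradiction.

Unsatisfiable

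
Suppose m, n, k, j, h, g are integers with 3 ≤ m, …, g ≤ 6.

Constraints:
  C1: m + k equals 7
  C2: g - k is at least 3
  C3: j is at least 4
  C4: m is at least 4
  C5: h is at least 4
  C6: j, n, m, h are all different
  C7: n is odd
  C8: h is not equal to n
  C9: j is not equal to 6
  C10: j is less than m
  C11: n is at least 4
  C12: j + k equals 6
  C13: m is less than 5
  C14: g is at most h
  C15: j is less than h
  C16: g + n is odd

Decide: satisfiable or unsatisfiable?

Constraints 3, 4, 5, and 11 confine each of j, n, m, h to the 3 values {4, …, 6} (the domain already gives each ≤ 6).
Constraint 6 requires all 4 of them to be distinct, but only 3 values are available — impossible by the pigeonhole principle.

Unsatisfiable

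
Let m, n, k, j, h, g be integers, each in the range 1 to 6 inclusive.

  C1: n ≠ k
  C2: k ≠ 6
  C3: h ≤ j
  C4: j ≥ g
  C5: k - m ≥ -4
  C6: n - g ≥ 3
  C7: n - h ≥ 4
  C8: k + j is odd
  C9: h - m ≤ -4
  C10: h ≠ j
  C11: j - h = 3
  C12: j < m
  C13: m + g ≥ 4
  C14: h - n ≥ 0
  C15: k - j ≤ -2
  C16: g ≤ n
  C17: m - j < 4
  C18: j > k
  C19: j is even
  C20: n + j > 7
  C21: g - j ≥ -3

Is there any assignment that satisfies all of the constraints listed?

Constraints 5, 6, 9, 14, 15, and 21 give k − m ≥ -4, m − h ≥ 4, h − n ≥ 0, n − g ≥ 3, g − j ≥ -3, j − k ≥ 2.
Adding all 6 inequalities: the left sides telescope to 0, and the right sides sum to (-4) + 4 + 0 + 3 + (-3) + 2 = 2. So 0 ≥ 2, which is false.

Unsatisfiable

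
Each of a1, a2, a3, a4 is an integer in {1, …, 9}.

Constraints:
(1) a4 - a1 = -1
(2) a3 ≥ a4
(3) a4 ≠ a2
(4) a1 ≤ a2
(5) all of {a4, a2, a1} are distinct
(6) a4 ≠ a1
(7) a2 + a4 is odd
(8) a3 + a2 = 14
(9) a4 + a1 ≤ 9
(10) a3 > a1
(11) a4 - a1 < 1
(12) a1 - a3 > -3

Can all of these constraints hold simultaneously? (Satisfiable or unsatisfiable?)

Satisfiable

Try a1 = 5, a2 = 7, a3 = 7, a4 = 4.
Check constraint 1: a4 - a1 = -1; constraint 8: a3 + a2 = 14; constraint 9: a4 + a1 = 9. The remaining constraints are straightforward to verify.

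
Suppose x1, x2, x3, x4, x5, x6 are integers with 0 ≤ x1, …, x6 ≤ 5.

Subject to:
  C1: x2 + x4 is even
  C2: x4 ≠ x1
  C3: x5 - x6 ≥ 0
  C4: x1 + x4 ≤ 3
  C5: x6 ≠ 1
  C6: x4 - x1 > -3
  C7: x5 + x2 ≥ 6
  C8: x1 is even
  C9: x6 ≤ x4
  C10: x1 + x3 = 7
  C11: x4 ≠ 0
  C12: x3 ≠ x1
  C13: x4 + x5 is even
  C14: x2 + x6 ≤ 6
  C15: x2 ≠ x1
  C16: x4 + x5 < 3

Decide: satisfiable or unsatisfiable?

Satisfiable

Take x1 = 2, x2 = 5, x3 = 5, x4 = 1, x5 = 1, x6 = 0. Then constraint 3: x5 - x6 = 1; constraint 4: x1 + x4 = 3; constraint 6: x4 - x1 = -1, and every other listed constraint is also met.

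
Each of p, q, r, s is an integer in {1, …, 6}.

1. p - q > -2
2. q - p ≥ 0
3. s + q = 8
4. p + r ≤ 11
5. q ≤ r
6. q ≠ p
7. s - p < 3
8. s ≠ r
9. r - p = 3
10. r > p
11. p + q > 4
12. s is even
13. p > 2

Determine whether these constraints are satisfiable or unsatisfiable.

Take p = 3, q = 4, r = 6, s = 4. Then constraint 1: p - q = -1; constraint 2: q - p = 1; constraint 3: s + q = 8, and every other listed constraint is also met.

Satisfiable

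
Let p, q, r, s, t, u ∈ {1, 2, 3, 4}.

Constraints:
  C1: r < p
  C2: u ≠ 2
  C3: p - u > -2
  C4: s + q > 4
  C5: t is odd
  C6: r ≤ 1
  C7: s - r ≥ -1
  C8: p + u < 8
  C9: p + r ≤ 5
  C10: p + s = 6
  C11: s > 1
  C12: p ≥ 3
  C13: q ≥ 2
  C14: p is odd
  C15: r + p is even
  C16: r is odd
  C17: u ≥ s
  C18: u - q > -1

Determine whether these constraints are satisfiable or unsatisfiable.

One satisfying assignment is p = 3, q = 3, r = 1, s = 3, t = 1, u = 3.
For the less obvious constraints — constraint 3: p - u = 0; constraint 4: s + q = 6 — and the others hold by inspection.

Satisfiable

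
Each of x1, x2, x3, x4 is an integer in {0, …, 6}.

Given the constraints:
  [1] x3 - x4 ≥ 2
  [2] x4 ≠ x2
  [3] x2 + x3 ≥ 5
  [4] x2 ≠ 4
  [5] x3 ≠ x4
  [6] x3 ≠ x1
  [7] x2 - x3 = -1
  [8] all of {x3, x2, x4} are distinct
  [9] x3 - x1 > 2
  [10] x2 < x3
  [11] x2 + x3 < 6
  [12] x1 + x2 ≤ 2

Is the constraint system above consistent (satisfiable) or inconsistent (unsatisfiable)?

Try x1 = 0, x2 = 2, x3 = 3, x4 = 0.
Check constraint 1: x3 - x4 = 3; constraint 3: x2 + x3 = 5. The remaining constraints are straightforward to verify.

Satisfiable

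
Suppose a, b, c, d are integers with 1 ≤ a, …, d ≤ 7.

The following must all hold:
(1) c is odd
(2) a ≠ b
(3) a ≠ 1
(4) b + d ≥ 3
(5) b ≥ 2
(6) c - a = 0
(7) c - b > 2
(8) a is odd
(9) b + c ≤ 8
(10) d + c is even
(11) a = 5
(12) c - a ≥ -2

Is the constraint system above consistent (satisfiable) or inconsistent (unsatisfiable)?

Satisfiable

The assignment a = 5, b = 2, c = 5, d = 3 works:
  constraint 4 holds since b + d = 5.
  constraint 6 holds since c - a = 0.
  constraint 7 holds since c - b = 3.
The rest check out directly.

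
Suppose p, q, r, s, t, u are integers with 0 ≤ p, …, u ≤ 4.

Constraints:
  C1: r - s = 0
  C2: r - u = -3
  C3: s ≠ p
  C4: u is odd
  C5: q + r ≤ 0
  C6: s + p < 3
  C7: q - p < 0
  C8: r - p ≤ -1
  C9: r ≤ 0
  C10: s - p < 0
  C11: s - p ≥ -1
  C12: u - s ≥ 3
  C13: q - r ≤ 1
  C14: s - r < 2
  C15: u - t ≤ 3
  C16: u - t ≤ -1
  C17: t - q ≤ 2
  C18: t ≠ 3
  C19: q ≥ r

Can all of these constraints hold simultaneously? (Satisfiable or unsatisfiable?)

Constraints 8, 11, 12, 13, 16, and 17 give q − t ≥ -2, t − u ≥ 1, u − s ≥ 3, s − p ≥ -1, p − r ≥ 1, r − q ≥ -1.
Adding all 6 inequalities: the left sides telescope to 0, and the right sides sum to (-2) + 1 + 3 + (-1) + 1 + (-1) = 1. So 0 ≥ 1, which is false.

Unsatisfiable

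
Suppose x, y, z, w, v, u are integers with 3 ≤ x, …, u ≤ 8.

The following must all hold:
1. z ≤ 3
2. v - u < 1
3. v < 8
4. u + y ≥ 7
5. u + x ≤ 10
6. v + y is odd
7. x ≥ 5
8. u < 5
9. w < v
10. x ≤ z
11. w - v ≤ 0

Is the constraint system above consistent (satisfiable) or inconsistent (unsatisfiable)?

From constraints 7 and 10: z ≥ x and x ≥ 5, so z ≥ 5. From constraint 1: z ≤ 3. But 3 < 5, so no value of z works.

Unsatisfiable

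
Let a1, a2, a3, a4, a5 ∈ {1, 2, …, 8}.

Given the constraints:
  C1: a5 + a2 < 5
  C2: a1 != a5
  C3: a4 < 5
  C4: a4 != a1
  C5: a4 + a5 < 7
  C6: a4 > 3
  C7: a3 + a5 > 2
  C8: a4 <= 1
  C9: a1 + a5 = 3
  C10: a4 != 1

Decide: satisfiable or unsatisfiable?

From constraint 6: a4 ≥ 4. From constraint 8: a4 ≤ 1. But 1 < 4, so no value of a4 works.

Unsatisfiable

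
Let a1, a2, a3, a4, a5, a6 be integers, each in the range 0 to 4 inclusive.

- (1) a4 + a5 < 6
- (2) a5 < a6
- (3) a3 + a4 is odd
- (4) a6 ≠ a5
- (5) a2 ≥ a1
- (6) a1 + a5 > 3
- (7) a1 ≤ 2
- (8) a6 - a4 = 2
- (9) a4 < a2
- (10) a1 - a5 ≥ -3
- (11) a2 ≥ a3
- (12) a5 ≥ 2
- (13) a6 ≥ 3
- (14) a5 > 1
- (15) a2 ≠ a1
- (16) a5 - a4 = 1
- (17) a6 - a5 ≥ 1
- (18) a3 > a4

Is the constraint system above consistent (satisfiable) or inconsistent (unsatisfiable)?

The assignment a1 = 1, a2 = 3, a3 = 3, a4 = 2, a5 = 3, a6 = 4 works:
  constraint 1 holds since a4 + a5 = 5.
  constraint 6 holds since a1 + a5 = 4.
The rest check out directly.

Satisfiable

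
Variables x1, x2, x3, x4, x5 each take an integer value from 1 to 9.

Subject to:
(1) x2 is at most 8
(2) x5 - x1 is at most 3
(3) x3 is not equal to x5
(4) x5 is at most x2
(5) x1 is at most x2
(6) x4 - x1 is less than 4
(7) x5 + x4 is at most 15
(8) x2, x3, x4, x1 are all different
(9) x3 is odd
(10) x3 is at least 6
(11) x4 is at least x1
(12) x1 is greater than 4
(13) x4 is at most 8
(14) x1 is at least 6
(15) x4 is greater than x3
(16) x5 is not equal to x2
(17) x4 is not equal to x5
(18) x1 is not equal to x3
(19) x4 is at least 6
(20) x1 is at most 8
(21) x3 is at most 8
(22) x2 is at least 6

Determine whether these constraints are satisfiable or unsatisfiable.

Constraints 1, 10, 13, 14, 19, 20, 21, and 22 confine each of x2, x3, x4, x1 to the 3 values {6, …, 8}.
Constraint 8 requires all 4 of them to be distinct, but only 3 values are available — impossible by the pigeonhole principle.

Unsatisfiable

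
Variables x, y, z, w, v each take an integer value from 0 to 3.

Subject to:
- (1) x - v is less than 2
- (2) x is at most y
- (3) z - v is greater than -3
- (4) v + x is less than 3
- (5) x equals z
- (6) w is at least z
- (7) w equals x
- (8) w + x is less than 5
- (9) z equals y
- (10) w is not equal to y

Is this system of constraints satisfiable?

Unsatisfiable

From constraints 5, 7, and 9, w = x = z = y, so w = y. But constraint 10 says w ≠ y. Contradiction.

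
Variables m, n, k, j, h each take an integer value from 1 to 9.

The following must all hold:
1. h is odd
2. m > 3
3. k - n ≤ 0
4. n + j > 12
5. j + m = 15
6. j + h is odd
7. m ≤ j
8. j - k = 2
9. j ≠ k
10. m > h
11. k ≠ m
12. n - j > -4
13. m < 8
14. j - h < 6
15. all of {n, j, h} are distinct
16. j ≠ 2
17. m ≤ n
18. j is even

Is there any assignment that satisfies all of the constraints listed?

Setting (m, n, k, j, h) = (7, 7, 6, 8, 3) satisfies everything: constraint 3: k - n = -1; constraint 4: n + j = 15; constraint 5: j + m = 15, and the others follow.

Satisfiable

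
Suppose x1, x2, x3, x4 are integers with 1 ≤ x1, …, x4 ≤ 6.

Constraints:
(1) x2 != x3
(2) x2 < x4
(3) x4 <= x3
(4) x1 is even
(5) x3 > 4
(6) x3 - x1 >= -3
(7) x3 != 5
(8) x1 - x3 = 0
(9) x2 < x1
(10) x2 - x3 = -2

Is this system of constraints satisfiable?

Setting (x1, x2, x3, x4) = (6, 4, 6, 6) satisfies everything: constraint 6: x3 - x1 = 0; constraint 8: x1 - x3 = 0, and the others follow.

Satisfiable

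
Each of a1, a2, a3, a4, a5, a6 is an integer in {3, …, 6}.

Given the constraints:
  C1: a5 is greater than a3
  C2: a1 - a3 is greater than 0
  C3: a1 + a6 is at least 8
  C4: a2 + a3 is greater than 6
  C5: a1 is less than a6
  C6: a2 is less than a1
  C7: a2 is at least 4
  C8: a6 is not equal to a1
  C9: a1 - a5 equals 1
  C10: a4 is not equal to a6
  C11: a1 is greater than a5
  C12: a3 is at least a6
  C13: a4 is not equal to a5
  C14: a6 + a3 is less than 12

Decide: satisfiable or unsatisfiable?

Unsatisfiable

Constraints 1, 5, 11, and 12 give a3 < a5, a5 < a1, a1 < a6, a6 ≤ a3. Chaining: a3 < a5 < a1 < a6 ≤ a3, which forces a3 < a3 — impossible.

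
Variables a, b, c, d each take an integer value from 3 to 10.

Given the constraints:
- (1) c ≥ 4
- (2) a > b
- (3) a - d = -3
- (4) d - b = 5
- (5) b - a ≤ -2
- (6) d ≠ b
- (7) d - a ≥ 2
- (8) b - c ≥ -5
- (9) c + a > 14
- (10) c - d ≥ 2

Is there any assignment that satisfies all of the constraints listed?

Constraints 5, 7, 8, and 10 give b − c ≥ -5, c − d ≥ 2, d − a ≥ 2, a − b ≥ 2.
Adding all 4 inequalities: the left sides telescope to 0, and the right sides sum to (-5) + 2 + 2 + 2 = 1. So 0 ≥ 1, which is false.

Unsatisfiable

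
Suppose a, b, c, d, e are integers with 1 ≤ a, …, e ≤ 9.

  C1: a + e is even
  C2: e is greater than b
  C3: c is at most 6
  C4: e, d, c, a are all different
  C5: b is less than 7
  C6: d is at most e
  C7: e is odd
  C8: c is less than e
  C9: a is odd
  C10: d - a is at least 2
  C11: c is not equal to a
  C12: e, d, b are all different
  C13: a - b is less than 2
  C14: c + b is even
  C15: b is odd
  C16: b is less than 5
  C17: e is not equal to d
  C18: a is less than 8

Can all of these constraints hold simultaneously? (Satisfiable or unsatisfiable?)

Satisfiable

One satisfying assignment is a = 1, b = 1, c = 5, d = 4, e = 9.
For the less obvious constraints — constraint 4: values 9, 4, 5, 1 are distinct; constraint 10: d - a = 3; constraint 13: a - b = 0 — and the others hold by inspection.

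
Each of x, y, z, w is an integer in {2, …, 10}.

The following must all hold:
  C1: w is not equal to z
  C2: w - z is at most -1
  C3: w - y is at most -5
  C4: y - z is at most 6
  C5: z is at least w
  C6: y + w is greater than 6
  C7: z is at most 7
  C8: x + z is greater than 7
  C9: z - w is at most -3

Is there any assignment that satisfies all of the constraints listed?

Unsatisfiable

Constraints 3, 4, and 9 give z − y ≥ -6, y − w ≥ 5, w − z ≥ 3.
Adding all 3 inequalities: the left sides telescope to 0, and the right sides sum to (-6) + 5 + 3 = 2. So 0 ≥ 2, which is false.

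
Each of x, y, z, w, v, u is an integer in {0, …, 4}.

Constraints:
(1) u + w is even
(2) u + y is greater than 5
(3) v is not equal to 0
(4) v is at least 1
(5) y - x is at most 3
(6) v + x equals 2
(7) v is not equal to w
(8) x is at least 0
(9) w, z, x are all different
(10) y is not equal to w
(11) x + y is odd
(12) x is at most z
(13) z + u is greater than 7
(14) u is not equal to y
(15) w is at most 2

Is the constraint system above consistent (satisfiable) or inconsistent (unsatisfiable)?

Take x = 1, y = 2, z = 4, w = 0, v = 1, u = 4. Then constraint 2: u + y = 6; constraint 5: y - x = 1; constraint 6: v + x = 2, and every other listed constraint is also met.

Satisfiable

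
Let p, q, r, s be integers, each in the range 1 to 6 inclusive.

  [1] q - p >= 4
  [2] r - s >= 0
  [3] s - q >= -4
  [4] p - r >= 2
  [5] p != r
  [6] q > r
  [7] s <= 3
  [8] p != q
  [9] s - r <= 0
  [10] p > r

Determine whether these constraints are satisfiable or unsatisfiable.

Constraints 1, 3, 4, and 9 give p − r ≥ 2, r − s ≥ 0, s − q ≥ -4, q − p ≥ 4.
Adding all 4 inequalities: the left sides telescope to 0, and the right sides sum to 2 + 0 + (-4) + 4 = 2. So 0 ≥ 2, which is false.

Unsatisfiable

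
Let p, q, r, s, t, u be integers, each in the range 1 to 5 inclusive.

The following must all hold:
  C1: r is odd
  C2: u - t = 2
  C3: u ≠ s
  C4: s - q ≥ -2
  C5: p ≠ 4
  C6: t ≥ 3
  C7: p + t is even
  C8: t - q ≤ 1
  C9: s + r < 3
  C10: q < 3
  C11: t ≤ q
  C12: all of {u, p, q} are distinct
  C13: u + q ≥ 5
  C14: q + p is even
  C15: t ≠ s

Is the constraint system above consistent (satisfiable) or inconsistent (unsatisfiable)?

Unsatisfiable

From constraints 6 and 11: q ≥ t and t ≥ 3, so q ≥ 3. From constraint 10: q ≤ 2. But 2 < 3, so no value of q works.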